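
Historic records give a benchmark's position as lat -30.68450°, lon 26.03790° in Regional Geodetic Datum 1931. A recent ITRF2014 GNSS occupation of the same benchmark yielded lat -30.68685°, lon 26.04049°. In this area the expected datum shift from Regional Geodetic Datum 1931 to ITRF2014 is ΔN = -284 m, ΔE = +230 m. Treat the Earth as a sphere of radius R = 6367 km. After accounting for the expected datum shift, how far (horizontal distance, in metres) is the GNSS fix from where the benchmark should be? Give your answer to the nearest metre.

29 m

Observed coordinate differences: Δφ = -0.00235°, Δλ = +0.00259°.
Converting to metres (1° lat = 111125 m, cos φ = 0.859990): observed ΔN = -261.1 m, observed ΔE = 247.5 m.
Subtracting the expected shift leaves a residual of -261.1 − (-284) = 22.9 m north and 247.5 − (230) = 17.5 m east.
Residual distance = √(22.9² + 17.5²) = 28.8 m.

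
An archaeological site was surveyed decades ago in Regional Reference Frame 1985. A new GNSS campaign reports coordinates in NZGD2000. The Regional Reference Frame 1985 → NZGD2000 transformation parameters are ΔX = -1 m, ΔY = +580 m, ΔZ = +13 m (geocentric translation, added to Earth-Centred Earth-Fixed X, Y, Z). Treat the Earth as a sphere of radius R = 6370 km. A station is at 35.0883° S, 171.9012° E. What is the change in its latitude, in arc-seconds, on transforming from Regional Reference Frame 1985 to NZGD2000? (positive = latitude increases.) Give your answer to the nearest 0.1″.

Δφ = 1.9″

sin φ = -0.574838, cos φ = 0.818267, sin λ = 0.140880, cos λ = -0.990027.
North component: ΔN = −sin φ cos λ·ΔX − sin φ sin λ·ΔY + cos φ·ΔZ = −(-0.574838)(-0.990027)(-1) − (-0.574838)(0.140880)(580) + (0.818267)(13) = 58.18 m.
1° of latitude spans πR/180 = 111177 m, so Δφ = 58.18 / 111177 × 3600 = 1.884″.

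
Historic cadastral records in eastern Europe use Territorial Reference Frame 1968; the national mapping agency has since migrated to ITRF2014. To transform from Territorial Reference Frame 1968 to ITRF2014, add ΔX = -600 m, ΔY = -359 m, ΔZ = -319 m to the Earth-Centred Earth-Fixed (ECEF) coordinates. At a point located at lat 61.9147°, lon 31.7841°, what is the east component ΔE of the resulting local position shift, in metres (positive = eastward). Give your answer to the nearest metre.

ΔE = 11 m

At φ = 61.9147°, λ = 31.7841°: sin φ = 0.882248, cos φ = 0.470786, sin λ = 0.526720, cos λ = 0.850039.
ΔE = −sin λ·ΔX + cos λ·ΔY = −(0.526720)·(-600) + (0.850039)·(-359) = 10.87 m.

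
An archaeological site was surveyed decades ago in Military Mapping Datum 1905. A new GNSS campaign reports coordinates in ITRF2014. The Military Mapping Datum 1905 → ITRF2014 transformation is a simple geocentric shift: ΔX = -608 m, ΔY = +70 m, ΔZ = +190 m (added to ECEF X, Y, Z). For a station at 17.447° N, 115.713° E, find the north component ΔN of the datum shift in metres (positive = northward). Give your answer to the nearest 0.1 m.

At φ = 17.447°, λ = 115.713°: sin φ = 0.299823, cos φ = 0.953995, sin λ = 0.900979, cos λ = -0.433864.
ΔN = −sin φ cos λ·ΔX − sin φ sin λ·ΔY + cos φ·ΔZ = −(0.299823)(-0.433864)(-608) − (0.299823)(0.900979)(70) + (0.953995)(190) = 83.26 m.

ΔN = 83.3 m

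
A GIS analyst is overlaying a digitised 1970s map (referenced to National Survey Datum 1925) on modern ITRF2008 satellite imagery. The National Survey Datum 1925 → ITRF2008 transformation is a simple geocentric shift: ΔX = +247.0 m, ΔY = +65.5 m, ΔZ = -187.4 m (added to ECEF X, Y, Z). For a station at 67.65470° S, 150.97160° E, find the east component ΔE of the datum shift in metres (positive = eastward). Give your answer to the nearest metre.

At φ = -67.65470°, λ = 150.97160°: sin φ = -0.924909, cos φ = 0.380188, sin λ = 0.485243, cos λ = -0.874379.
ΔE = −sin λ·ΔX + cos λ·ΔY = −(0.485243)·(247.0) + (-0.874379)·(65.5) = -177.13 m.

ΔE = -177 m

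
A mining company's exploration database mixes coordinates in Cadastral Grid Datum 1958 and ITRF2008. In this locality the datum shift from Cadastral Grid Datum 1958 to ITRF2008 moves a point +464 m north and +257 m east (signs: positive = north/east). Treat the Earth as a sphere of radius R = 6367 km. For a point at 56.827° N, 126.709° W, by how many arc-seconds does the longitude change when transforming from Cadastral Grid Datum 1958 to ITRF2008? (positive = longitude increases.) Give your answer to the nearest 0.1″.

Δλ = 15.2″

At latitude 56.827°, cos φ = 0.547169.
One radian of longitude at latitude φ spans R cos φ, so Δλ = ΔE / (R cos φ) = 257.0 / (6367000 × 0.547169) = 7.3770e-05 rad = 15.216″.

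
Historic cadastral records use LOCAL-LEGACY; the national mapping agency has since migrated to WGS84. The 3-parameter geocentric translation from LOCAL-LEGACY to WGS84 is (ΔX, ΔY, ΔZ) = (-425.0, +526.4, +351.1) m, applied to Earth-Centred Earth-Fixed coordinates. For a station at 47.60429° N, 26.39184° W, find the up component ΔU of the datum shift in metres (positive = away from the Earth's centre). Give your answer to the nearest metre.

ΔU = -155 m

At φ = 47.60429°, λ = -26.39184°: sin φ = 0.738506, cos φ = 0.674247, sin λ = -0.444508, cos λ = 0.895775.
ΔU = cos φ cos λ·ΔX + cos φ sin λ·ΔY + sin φ·ΔZ = (0.674247)(0.895775)(-425.0) + (0.674247)(-0.444508)(526.4) + (0.738506)(351.1) = -155.17 m.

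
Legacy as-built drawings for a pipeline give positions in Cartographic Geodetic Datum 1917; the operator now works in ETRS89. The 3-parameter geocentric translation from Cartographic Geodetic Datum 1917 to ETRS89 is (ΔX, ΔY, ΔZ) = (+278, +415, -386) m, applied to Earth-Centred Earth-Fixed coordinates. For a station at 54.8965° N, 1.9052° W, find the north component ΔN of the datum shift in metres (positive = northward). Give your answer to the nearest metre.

ΔN = -438 m

The local north axis is (−sin φ cos λ, −sin φ sin λ, cos φ), giving ΔN = -227.310 + 11.288 − 221.971 = -437.99 m.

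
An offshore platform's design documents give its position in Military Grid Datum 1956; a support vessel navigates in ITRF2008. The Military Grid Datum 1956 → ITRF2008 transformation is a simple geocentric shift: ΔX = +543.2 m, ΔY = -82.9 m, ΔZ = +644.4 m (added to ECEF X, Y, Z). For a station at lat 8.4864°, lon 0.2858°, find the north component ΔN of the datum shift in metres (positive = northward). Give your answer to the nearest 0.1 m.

ΔN = 557.2 m

The local north axis is (−sin φ cos λ, −sin φ sin λ, cos φ), giving ΔN = -80.162 + 0.061 + 637.344 = 557.24 m.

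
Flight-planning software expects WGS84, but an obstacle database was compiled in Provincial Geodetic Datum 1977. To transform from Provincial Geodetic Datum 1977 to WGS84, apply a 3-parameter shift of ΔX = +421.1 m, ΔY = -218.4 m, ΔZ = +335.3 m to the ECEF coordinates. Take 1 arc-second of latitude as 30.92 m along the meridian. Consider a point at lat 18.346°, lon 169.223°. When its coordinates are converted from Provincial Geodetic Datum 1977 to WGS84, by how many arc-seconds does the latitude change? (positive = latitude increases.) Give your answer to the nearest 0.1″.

sin φ = 0.314755, cos φ = 0.949173, sin λ = 0.186987, cos λ = -0.982362.
North component: ΔN = −sin φ cos λ·ΔX − sin φ sin λ·ΔY + cos φ·ΔZ = −(0.314755)(-0.982362)(421.1) − (0.314755)(0.186987)(-218.4) + (0.949173)(335.3) = 461.32 m.
1° of latitude spans 3600 × 30.92 = 111312 m, so Δφ = 461.32 / 111312 × 3600 = 14.920″.

Δφ = 14.9″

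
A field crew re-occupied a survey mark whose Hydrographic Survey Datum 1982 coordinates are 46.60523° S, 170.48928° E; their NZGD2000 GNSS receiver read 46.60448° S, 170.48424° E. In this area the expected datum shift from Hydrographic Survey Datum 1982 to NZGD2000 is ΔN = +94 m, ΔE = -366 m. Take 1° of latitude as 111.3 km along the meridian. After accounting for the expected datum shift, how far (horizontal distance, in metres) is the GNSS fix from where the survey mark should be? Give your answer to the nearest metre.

22 m

Observed coordinate differences: Δφ = +0.00075°, Δλ = -0.00504°.
Converting to metres (1° lat = 111300 m, cos φ = 0.687021): observed ΔN = 83.5 m, observed ΔE = -385.4 m.
Subtracting the expected shift leaves a residual of 83.5 − (94) = -10.5 m north and -385.4 − (-366) = -19.4 m east.
Residual distance = √((-10.5)² + (-19.4)²) = 22.1 m.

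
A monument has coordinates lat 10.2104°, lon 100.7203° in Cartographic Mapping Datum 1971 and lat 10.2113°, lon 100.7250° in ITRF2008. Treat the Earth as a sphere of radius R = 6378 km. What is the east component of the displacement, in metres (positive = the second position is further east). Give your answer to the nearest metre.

Δφ = 10.2113° − 10.2104° = +0.0009°; Δλ = 100.7250° − 100.7203° = +0.0047°.
1° along a meridian = πR/180 = 111317 m.
ΔN = Δφ × 111317 = 100.2 m; ΔE = Δλ × 111317 × cos(10.2104°) = +0.0047 × 111317 × 0.984163 = 514.9 m.

ΔE = 515 m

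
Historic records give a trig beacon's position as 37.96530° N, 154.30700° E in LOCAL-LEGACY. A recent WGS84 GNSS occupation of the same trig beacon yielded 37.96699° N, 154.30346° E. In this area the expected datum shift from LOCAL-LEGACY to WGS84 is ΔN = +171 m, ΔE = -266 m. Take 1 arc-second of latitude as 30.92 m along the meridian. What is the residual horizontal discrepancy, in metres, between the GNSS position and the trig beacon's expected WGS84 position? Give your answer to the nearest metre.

48 m

Observed coordinate differences: Δφ = +0.00169°, Δλ = -0.00354°.
Converting to metres (1° lat = 111312 m, cos φ = 0.788383): observed ΔN = 188.1 m, observed ΔE = -310.7 m.
Subtracting the expected shift leaves a residual of 188.1 − (171) = 17.1 m north and -310.7 − (-266) = -44.7 m east.
Residual distance = √(17.1² + (-44.7)²) = 47.8 m.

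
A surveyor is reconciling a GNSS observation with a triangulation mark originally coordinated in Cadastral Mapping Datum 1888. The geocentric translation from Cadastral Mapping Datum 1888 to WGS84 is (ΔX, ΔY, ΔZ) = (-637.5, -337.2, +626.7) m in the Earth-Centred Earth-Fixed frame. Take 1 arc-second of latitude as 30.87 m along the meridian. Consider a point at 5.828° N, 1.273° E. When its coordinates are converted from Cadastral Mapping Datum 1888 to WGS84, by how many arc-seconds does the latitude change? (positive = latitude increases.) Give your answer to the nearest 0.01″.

sin φ = 0.101542, cos φ = 0.994831, sin λ = 0.022216, cos λ = 0.999753.
North component: ΔN = −sin φ cos λ·ΔX − sin φ sin λ·ΔY + cos φ·ΔZ = −(0.101542)(0.999753)(-637.5) − (0.101542)(0.022216)(-337.2) + (0.994831)(626.7) = 688.94 m.
1° of latitude spans 3600 × 30.87 = 111132 m, so Δφ = 688.94 / 111132 × 3600 = 22.317″.

Δφ = 22.32″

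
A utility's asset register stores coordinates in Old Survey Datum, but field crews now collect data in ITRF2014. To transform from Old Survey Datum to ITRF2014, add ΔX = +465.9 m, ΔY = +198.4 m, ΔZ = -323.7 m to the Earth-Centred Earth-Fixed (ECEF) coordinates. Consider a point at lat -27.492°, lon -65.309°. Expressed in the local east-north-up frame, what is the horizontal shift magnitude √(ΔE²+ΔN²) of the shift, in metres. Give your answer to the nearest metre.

579 m

At φ = -27.492°, λ = -65.309°: sin φ = -0.461625, cos φ = 0.887075, sin λ = -0.908574, cos λ = 0.417724.
ΔE = −sin λ·ΔX + cos λ·ΔY = −(-0.908574)·(465.9) + (0.417724)·(198.4) = 506.18 m.
ΔN = −sin φ cos λ·ΔX − sin φ sin λ·ΔY + cos φ·ΔZ = −(-0.461625)(0.417724)(465.9) − (-0.461625)(-0.908574)(198.4) + (0.887075)(-323.7) = -280.52 m.
Horizontal magnitude = √(ΔE² + ΔN²) = √(506.18² + (-280.52)²) = 578.71 m.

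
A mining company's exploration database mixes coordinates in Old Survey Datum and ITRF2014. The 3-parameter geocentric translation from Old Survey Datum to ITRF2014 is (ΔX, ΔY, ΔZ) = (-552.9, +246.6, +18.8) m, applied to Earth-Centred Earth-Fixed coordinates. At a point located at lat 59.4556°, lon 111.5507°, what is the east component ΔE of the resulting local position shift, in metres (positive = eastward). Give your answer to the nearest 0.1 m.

ΔE = 423.7 m

The local east axis at (φ, λ) is (−sin λ, cos λ, 0), so ΔE = −sin(111.5507°)·(-552.9) + cos(111.5507°)·246.6 = 423.67 m.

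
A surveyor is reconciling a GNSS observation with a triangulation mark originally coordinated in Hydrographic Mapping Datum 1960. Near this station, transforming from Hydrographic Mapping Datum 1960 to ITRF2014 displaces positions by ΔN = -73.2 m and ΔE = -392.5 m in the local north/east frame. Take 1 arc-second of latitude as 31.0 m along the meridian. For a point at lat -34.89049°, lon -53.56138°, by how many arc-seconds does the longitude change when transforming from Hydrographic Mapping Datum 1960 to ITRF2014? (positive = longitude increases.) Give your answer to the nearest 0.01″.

Δλ = -15.44″

At latitude -34.89049°, cos φ = 0.820247.
1″ of longitude at this latitude = 31.00 × cos φ = 25.4277 m, so Δλ = -392.5 / 25.4277 = -15.436″.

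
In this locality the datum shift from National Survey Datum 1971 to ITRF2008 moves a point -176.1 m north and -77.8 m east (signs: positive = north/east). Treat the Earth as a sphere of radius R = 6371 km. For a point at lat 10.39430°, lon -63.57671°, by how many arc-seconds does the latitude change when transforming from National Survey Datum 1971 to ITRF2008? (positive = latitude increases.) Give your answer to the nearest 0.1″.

On a sphere of radius R, 1 rad of latitude = R, so Δφ = ΔN / R = -176.1 / 6371000 = -2.7641e-05 rad = -5.701″.

Δφ = -5.7″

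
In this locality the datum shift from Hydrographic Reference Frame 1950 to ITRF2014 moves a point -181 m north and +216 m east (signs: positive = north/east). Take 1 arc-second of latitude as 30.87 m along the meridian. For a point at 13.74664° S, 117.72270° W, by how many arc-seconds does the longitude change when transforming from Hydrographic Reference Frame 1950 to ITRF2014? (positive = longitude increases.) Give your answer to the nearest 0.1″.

Δλ = 7.2″

At latitude -13.74664°, cos φ = 0.971356.
1″ of longitude at this latitude = 30.87 × cos φ = 29.9858 m, so Δλ = 216.0 / 29.9858 = 7.203″.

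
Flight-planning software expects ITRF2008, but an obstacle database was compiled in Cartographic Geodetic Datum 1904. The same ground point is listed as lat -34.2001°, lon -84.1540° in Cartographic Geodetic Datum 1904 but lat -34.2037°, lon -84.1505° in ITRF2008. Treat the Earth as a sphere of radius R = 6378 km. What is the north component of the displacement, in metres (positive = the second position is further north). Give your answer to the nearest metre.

Δφ = -34.2037° − -34.2001° = -0.0036°; Δλ = -84.1505° − -84.1540° = +0.0035°.
1° along a meridian = πR/180 = 111317 m.
ΔN = Δφ × 111317 = -400.7 m; ΔE = Δλ × 111317 × cos(-34.2001°) = +0.0035 × 111317 × 0.827080 = 322.2 m.

ΔN = -401 m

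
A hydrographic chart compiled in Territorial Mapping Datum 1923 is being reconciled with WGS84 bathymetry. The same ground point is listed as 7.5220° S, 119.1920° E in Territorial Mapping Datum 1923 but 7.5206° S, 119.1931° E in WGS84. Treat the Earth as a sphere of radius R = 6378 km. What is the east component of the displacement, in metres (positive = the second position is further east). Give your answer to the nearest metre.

Δφ = -7.5206° − -7.5220° = +0.0014°; Δλ = 119.1931° − 119.1920° = +0.0011°.
1° along a meridian = πR/180 = 111317 m.
ΔN = Δφ × 111317 = 155.8 m; ΔE = Δλ × 111317 × cos(-7.5220°) = +0.0011 × 111317 × 0.991395 = 121.4 m.

ΔE = 121 m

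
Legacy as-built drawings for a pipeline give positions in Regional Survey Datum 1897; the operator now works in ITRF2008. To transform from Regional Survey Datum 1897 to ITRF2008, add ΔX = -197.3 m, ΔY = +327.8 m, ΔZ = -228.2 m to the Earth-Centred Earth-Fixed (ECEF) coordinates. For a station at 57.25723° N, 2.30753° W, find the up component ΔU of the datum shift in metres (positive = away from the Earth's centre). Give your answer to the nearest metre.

ΔU = -306 m

At φ = 57.25723°, λ = -2.30753°: sin φ = 0.841107, cos φ = 0.540868, sin λ = -0.040263, cos λ = 0.999189.
ΔU = cos φ cos λ·ΔX + cos φ sin λ·ΔY + sin φ·ΔZ = (0.540868)(0.999189)(-197.3) + (0.540868)(-0.040263)(327.8) + (0.841107)(-228.2) = -305.71 m.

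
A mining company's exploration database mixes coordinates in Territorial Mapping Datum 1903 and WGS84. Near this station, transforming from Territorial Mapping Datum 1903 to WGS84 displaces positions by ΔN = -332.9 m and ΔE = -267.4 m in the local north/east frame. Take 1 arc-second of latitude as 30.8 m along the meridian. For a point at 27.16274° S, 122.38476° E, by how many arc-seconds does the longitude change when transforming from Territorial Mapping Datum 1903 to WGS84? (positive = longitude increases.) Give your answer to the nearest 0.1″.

Δλ = -9.8″

At latitude -27.16274°, cos φ = 0.889713.
1″ of longitude at this latitude = 30.80 × cos φ = 27.4032 m, so Δλ = -267.4 / 27.4032 = -9.758″.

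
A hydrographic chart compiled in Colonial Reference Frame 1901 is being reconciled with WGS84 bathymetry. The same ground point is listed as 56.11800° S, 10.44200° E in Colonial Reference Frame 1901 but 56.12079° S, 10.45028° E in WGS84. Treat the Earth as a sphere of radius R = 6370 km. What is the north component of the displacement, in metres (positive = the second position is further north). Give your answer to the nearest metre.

ΔN = -310 m

Δφ = -56.12079° − -56.11800° = -0.00279°; Δλ = 10.45028° − 10.44200° = +0.00828°.
1° along a meridian = πR/180 = 111177 m.
ΔN = Δφ × 111177 = -310.2 m; ΔE = Δλ × 111177 × cos(-56.11800°) = +0.00828 × 111177 × 0.557484 = 513.2 m.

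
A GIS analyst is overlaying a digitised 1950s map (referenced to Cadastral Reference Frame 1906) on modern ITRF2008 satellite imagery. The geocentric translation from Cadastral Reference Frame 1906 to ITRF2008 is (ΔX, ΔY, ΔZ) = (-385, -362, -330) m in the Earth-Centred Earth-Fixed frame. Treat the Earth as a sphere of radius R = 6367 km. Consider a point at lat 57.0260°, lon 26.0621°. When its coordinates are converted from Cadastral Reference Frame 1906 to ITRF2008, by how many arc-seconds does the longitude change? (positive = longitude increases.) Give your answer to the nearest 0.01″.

sin φ = 0.838918, cos φ = 0.544258, sin λ = 0.439345, cos λ = 0.898318.
East component: ΔE = −sin λ·ΔX + cos λ·ΔY = −(0.439345)(-385) + (0.898318)(-362) = -156.04 m.
1° of latitude spans πR/180 = 111125 m; at latitude φ, 1° of longitude spans that × cos φ = 60480.8 m, so Δλ = -156.04 / 60480.8 × 3600 = -9.288″.

Δλ = -9.29″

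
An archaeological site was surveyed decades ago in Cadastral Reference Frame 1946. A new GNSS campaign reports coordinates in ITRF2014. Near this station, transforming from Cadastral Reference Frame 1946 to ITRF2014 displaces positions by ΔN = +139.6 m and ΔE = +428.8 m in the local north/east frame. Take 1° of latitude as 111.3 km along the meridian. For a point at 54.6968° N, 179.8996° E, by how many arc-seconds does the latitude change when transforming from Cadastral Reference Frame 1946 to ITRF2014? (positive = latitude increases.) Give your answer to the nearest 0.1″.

Δφ = 4.5″

1° of latitude = 111.3 km, so Δφ = 139.6 / 111300 = 0.0012543° = 4.515″.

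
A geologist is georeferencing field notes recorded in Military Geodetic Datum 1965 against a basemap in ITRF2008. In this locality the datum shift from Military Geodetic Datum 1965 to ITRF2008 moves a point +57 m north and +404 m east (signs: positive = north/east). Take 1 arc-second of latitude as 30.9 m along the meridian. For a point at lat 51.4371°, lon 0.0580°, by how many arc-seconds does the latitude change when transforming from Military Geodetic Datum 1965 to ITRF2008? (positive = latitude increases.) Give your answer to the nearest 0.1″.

Δφ = 1.8″

1″ of latitude = 30.90 m, so Δφ = 57.0 / 30.90 = 1.845″.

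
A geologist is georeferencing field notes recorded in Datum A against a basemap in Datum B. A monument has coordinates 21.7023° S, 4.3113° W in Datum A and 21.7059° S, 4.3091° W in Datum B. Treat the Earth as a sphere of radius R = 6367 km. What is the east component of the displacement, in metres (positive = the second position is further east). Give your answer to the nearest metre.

ΔE = 227 m

Δφ = -21.7059° − -21.7023° = -0.0036°; Δλ = -4.3091° − -4.3113° = +0.0022°.
1° along a meridian = πR/180 = 111125 m.
ΔN = Δφ × 111125 = -400.1 m; ΔE = Δλ × 111125 × cos(-21.7023°) = +0.0022 × 111125 × 0.929118 = 227.1 m.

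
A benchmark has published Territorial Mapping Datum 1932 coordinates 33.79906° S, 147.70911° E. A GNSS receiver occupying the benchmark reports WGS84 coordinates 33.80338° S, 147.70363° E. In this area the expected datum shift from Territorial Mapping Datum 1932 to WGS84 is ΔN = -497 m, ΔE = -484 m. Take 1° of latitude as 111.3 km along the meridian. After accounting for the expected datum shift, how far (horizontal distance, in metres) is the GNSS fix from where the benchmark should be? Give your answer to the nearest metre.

Observed coordinate differences: Δφ = -0.00432°, Δλ = -0.00548°.
Converting to metres (1° lat = 111300 m, cos φ = 0.830994): observed ΔN = -480.8 m, observed ΔE = -506.8 m.
Subtracting the expected shift leaves a residual of -480.8 − (-497) = 16.2 m north and -506.8 − (-484) = -22.8 m east.
Residual distance = √(16.2² + (-22.8)²) = 28.0 m.

28 m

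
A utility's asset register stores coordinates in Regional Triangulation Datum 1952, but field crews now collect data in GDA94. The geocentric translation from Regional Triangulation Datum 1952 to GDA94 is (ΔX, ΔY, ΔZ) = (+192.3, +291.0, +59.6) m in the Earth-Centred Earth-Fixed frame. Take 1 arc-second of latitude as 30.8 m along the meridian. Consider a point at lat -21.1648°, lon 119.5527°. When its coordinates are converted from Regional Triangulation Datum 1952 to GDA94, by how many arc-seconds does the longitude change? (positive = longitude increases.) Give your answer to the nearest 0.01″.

Δλ = -10.82″

sin φ = -0.361052, cos φ = 0.932546, sin λ = 0.869902, cos λ = -0.493224.
East component: ΔE = −sin λ·ΔX + cos λ·ΔY = −(0.869902)(192.3) + (-0.493224)(291.0) = -310.81 m.
1° of latitude spans 3600 × 30.80 = 110880 m; at latitude φ, 1° of longitude spans that × cos φ = 103400.7 m, so Δλ = -310.81 / 103400.7 × 3600 = -10.821″.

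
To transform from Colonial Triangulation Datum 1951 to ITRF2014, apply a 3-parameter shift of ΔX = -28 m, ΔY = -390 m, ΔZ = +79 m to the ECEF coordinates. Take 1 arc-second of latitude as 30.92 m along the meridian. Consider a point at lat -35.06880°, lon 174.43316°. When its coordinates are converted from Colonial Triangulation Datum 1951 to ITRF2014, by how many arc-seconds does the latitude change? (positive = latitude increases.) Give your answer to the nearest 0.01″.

Δφ = 1.91″

sin φ = -0.574560, cos φ = 0.818463, sin λ = 0.097007, cos λ = -0.995284.
North component: ΔN = −sin φ cos λ·ΔX − sin φ sin λ·ΔY + cos φ·ΔZ = −(-0.574560)(-0.995284)(-28) − (-0.574560)(0.097007)(-390) + (0.818463)(79) = 58.93 m.
1° of latitude spans 3600 × 30.92 = 111312 m, so Δφ = 58.93 / 111312 × 3600 = 1.906″.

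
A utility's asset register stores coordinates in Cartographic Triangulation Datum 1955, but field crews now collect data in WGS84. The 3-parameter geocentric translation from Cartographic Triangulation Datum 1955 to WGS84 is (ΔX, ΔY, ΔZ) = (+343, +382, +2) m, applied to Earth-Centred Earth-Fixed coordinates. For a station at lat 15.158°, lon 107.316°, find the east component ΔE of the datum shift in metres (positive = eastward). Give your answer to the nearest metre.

At φ = 15.158°, λ = 107.316°: sin φ = 0.261482, cos φ = 0.965208, sin λ = 0.954678, cos λ = -0.297641.
ΔE = −sin λ·ΔX + cos λ·ΔY = −(0.954678)·(343) + (-0.297641)·(382) = -441.15 m.

ΔE = -441 m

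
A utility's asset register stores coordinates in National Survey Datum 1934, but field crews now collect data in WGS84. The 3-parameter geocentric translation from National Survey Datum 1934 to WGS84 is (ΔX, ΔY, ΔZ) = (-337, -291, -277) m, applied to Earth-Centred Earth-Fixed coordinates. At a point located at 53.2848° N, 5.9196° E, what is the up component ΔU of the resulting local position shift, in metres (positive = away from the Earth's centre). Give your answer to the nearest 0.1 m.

At φ = 53.2848°, λ = 5.9196°: sin φ = 0.801617, cos φ = 0.597838, sin λ = 0.103133, cos λ = 0.994668.
ΔU = cos φ cos λ·ΔX + cos φ sin λ·ΔY + sin φ·ΔZ = (0.597838)(0.994668)(-337) + (0.597838)(0.103133)(-291) + (0.801617)(-277) = -440.39 m.

ΔU = -440.4 m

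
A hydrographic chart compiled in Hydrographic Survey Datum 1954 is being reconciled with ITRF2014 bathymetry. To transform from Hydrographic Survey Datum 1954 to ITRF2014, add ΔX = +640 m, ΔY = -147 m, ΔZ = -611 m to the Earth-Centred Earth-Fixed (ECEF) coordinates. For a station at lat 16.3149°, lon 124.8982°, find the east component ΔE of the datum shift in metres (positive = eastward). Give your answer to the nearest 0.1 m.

At φ = 16.3149°, λ = 124.8982°: sin φ = 0.280916, cos φ = 0.959732, sin λ = 0.820170, cos λ = -0.572120.
ΔE = −sin λ·ΔX + cos λ·ΔY = −(0.820170)·(640) + (-0.572120)·(-147) = -440.81 m.

ΔE = -440.8 m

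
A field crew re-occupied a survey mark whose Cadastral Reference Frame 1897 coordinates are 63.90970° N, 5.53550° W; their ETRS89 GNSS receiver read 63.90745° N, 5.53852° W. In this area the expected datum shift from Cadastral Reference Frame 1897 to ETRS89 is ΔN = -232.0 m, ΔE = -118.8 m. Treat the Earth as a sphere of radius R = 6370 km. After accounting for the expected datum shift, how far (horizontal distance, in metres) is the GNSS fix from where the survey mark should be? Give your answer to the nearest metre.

34 m

Observed coordinate differences: Δφ = -0.00225°, Δλ = -0.00302°.
Converting to metres (1° lat = 111177 m, cos φ = 0.439787): observed ΔN = -250.1 m, observed ΔE = -147.7 m.
Subtracting the expected shift leaves a residual of -250.1 − (-232.0) = -18.1 m north and -147.7 − (-118.8) = -28.9 m east.
Residual distance = √((-18.1)² + (-28.9)²) = 34.1 m.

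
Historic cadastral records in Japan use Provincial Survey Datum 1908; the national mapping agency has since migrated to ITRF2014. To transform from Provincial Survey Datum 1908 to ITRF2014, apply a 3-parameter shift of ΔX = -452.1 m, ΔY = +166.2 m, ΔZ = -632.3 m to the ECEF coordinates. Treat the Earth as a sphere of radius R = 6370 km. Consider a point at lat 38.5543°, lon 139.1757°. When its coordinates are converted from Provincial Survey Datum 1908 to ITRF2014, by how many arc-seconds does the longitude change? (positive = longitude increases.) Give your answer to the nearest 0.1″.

sin φ = 0.623256, cos φ = 0.782018, sin λ = 0.653742, cos λ = -0.756718.
East component: ΔE = −sin λ·ΔX + cos λ·ΔY = −(0.653742)(-452.1) + (-0.756718)(166.2) = 169.79 m.
1° of latitude spans πR/180 = 111177 m; at latitude φ, 1° of longitude spans that × cos φ = 86942.8 m, so Δλ = 169.79 / 86942.8 × 3600 = 7.030″.

Δλ = 7.0″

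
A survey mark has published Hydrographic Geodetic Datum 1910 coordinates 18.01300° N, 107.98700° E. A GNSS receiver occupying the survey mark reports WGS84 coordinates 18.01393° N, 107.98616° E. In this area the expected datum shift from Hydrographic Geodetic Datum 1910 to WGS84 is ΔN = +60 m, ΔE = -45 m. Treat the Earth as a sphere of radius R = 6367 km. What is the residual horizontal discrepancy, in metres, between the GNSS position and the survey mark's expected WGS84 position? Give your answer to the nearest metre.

Observed coordinate differences: Δφ = +0.00093°, Δλ = -0.00084°.
Converting to metres (1° lat = 111125 m, cos φ = 0.950986): observed ΔN = 103.3 m, observed ΔE = -88.8 m.
Subtracting the expected shift leaves a residual of 103.3 − (60) = 43.3 m north and -88.8 − (-45) = -43.8 m east.
Residual distance = √(43.3² + (-43.8)²) = 61.6 m.

62 m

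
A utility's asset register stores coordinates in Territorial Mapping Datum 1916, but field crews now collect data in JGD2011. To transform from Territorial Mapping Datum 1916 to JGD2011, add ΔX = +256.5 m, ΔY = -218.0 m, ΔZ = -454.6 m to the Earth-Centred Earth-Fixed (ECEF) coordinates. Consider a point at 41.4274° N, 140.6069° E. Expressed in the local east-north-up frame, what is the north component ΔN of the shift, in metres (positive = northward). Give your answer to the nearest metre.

ΔN = -118 m

At φ = 41.4274°, λ = 140.6069°: sin φ = 0.661671, cos φ = 0.749795, sin λ = 0.634637, cos λ = -0.772810.
ΔN = −sin φ cos λ·ΔX − sin φ sin λ·ΔY + cos φ·ΔZ = −(0.661671)(-0.772810)(256.5) − (0.661671)(0.634637)(-218.0) + (0.749795)(-454.6) = -118.15 m.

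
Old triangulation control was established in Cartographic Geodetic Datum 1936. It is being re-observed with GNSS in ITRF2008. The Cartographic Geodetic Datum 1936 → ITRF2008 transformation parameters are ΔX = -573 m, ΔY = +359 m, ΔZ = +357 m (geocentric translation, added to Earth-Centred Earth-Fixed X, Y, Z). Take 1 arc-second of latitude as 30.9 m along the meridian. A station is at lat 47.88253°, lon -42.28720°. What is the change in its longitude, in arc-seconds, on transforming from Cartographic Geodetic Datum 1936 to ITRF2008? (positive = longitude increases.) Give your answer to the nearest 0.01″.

Δλ = -5.79″

sin φ = 0.741771, cos φ = 0.670653, sin λ = -0.672847, cos λ = 0.739781.
East component: ΔE = −sin λ·ΔX + cos λ·ΔY = −(-0.672847)(-573) + (0.739781)(359) = -119.96 m.
1° of latitude spans 3600 × 30.90 = 111240 m; at latitude φ, 1° of longitude spans that × cos φ = 74603.4 m, so Δλ = -119.96 / 74603.4 × 3600 = -5.789″.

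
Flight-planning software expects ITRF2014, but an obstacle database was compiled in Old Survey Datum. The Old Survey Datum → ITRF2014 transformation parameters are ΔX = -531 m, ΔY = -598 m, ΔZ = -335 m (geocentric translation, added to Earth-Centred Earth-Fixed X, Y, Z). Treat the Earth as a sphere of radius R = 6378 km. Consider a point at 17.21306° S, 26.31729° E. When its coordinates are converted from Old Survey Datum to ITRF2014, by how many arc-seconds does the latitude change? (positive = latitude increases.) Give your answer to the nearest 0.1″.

Δφ = -17.4″

sin φ = -0.295926, cos φ = 0.955211, sin λ = 0.443342, cos λ = 0.896353.
North component: ΔN = −sin φ cos λ·ΔX − sin φ sin λ·ΔY + cos φ·ΔZ = −(-0.295926)(0.896353)(-531) − (-0.295926)(0.443342)(-598) + (0.955211)(-335) = -539.30 m.
1° of latitude spans πR/180 = 111317 m, so Δφ = -539.30 / 111317 × 3600 = -17.441″.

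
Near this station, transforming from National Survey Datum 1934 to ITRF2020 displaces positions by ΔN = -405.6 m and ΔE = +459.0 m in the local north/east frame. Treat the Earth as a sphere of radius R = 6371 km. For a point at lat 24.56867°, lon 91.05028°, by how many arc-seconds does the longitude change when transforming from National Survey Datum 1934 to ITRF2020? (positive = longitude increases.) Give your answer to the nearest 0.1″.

At latitude 24.56867°, cos φ = 0.909464.
One radian of longitude at latitude φ spans R cos φ, so Δλ = ΔE / (R cos φ) = 459.0 / (6371000 × 0.909464) = 7.9217e-05 rad = 16.340″.

Δλ = 16.3″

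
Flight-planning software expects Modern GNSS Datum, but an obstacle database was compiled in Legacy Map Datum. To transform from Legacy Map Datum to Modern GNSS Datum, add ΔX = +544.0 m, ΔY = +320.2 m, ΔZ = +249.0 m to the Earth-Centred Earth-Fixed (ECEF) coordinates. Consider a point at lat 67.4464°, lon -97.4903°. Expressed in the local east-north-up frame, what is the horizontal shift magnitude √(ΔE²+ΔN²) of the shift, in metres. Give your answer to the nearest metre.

674 m

At φ = 67.4464°, λ = -97.4903°: sin φ = 0.923521, cos φ = 0.383548, sin λ = -0.991467, cos λ = -0.130358.
ΔE = −sin λ·ΔX + cos λ·ΔY = −(-0.991467)·(544.0) + (-0.130358)·(320.2) = 497.62 m.
ΔN = −sin φ cos λ·ΔX − sin φ sin λ·ΔY + cos φ·ΔZ = −(0.923521)(-0.130358)(544.0) − (0.923521)(-0.991467)(320.2) + (0.383548)(249.0) = 454.18 m.
Horizontal magnitude = √(ΔE² + ΔN²) = √(497.62² + 454.18²) = 673.72 m.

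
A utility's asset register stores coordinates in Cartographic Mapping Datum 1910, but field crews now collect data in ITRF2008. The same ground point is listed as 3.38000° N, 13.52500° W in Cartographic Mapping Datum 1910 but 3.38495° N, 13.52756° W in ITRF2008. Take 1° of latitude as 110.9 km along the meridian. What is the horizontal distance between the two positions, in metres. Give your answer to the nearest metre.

Δφ = 3.38495° − 3.38000° = +0.00495°; Δλ = -13.52756° − -13.52500° = -0.00256°.
ΔN = Δφ × 110900 = 549.0 m; ΔE = Δλ × 110900 × cos(3.38000°) = -0.00256 × 110900 × 0.998260 = -283.4 m.
Distance = √(ΔE² + ΔN²) = √((-283.4)² + 549.0²) = 617.8 m.

618 m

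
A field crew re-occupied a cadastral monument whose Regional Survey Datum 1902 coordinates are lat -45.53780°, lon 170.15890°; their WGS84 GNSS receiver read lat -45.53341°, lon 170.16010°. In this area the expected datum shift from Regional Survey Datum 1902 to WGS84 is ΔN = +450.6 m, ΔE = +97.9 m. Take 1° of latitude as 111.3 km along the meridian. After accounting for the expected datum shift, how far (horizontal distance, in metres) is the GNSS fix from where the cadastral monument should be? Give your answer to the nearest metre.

Observed coordinate differences: Δφ = +0.00439°, Δλ = +0.00120°.
Converting to metres (1° lat = 111300 m, cos φ = 0.700439): observed ΔN = 488.6 m, observed ΔE = 93.6 m.
Subtracting the expected shift leaves a residual of 488.6 − (450.6) = 38.0 m north and 93.6 − (97.9) = -4.3 m east.
Residual distance = √(38.0² + (-4.3)²) = 38.3 m.

38 m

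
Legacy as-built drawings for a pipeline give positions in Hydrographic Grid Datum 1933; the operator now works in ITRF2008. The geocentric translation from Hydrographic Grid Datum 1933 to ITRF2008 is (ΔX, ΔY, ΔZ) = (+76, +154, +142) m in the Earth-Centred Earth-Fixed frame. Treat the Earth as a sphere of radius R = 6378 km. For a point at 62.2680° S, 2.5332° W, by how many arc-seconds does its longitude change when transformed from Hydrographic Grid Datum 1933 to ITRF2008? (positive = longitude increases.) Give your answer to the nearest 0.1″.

Δλ = 10.9″

sin φ = -0.885134, cos φ = 0.465336, sin λ = -0.044198, cos λ = 0.999023.
East component: ΔE = −sin λ·ΔX + cos λ·ΔY = −(-0.044198)(76) + (0.999023)(154) = 157.21 m.
1° of latitude spans πR/180 = 111317 m; at latitude φ, 1° of longitude spans that × cos φ = 51799.9 m, so Δλ = 157.21 / 51799.9 × 3600 = 10.926″.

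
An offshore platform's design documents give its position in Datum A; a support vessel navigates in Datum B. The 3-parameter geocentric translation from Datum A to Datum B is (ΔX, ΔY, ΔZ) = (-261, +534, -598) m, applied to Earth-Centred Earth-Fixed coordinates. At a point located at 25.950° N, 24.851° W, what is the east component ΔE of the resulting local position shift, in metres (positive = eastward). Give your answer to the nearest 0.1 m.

ΔE = 374.9 m

At φ = 25.950°, λ = -24.851°: sin φ = 0.437587, cos φ = 0.899176, sin λ = -0.420260, cos λ = 0.907404.
ΔE = −sin λ·ΔX + cos λ·ΔY = −(-0.420260)·(-261) + (0.907404)·(534) = 374.87 m.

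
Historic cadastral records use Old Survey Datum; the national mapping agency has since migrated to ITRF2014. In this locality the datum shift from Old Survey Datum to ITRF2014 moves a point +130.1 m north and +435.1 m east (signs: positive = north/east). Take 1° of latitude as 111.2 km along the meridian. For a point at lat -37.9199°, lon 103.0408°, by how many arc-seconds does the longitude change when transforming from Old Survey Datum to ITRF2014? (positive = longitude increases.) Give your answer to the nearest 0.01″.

At latitude -37.9199°, cos φ = 0.788871.
1° of longitude at this latitude = 111.2 × cos φ = 87.72 km, so Δλ = 435.1 / 87722.4 = 0.0049600° = 17.856″.

Δλ = 17.86″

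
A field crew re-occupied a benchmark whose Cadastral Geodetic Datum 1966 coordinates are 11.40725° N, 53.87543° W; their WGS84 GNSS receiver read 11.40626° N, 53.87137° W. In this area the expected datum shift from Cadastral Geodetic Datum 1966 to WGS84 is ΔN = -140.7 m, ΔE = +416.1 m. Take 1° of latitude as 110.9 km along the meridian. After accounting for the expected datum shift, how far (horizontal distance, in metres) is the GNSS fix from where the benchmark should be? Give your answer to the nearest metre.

40 m

Observed coordinate differences: Δφ = -0.00099°, Δλ = +0.00406°.
Converting to metres (1° lat = 110900 m, cos φ = 0.980246): observed ΔN = -109.8 m, observed ΔE = 441.4 m.
Subtracting the expected shift leaves a residual of -109.8 − (-140.7) = 30.9 m north and 441.4 − (416.1) = 25.3 m east.
Residual distance = √(30.9² + 25.3²) = 39.9 m.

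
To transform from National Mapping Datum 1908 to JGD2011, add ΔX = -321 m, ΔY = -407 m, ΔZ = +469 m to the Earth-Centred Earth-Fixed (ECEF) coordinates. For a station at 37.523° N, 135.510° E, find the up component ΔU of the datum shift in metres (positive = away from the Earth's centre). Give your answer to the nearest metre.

The local up (radial) axis is (cos φ cos λ, cos φ sin λ, sin φ), giving ΔU = 181.616 − 226.210 + 285.658 = 241.06 m.

ΔU = 241 m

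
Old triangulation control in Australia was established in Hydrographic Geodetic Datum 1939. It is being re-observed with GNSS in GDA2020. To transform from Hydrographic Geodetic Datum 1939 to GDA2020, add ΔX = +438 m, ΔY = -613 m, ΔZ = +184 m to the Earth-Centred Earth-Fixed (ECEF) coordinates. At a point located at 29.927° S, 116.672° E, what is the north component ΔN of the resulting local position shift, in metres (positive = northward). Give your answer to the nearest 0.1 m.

At φ = -29.927°, λ = 116.672°: sin φ = -0.498896, cos φ = 0.866662, sin λ = 0.893591, cos λ = -0.448882.
ΔN = −sin φ cos λ·ΔX − sin φ sin λ·ΔY + cos φ·ΔZ = −(-0.498896)(-0.448882)(438) − (-0.498896)(0.893591)(-613) + (0.866662)(184) = -211.90 m.

ΔN = -211.9 m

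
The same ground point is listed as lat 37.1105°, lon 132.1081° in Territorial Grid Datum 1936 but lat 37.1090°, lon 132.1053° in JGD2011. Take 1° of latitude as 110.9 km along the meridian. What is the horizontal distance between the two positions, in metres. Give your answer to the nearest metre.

Δφ = 37.1090° − 37.1105° = -0.0015°; Δλ = 132.1053° − 132.1081° = -0.0028°.
ΔN = Δφ × 110900 = -166.4 m; ΔE = Δλ × 110900 × cos(37.1105°) = -0.0028 × 110900 × 0.797473 = -247.6 m.
Distance = √(ΔE² + ΔN²) = √((-247.6)² + (-166.4)²) = 298.3 m.

298 m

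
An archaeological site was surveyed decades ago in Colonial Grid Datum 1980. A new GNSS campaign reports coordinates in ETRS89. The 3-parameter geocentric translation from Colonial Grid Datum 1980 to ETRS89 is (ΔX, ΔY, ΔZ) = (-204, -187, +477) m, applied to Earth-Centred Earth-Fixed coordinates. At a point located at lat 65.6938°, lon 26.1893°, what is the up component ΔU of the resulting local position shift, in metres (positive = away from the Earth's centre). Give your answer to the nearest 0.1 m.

ΔU = 325.4 m

The local up (radial) axis is (cos φ cos λ, cos φ sin λ, sin φ), giving ΔU = -75.349 − 33.971 + 434.718 = 325.40 m.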